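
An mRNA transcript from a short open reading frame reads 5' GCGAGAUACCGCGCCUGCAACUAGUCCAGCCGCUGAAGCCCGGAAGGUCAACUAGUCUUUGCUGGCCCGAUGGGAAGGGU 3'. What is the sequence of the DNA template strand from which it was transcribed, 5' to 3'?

5'-ACCCTTCCCATCGGGCCAGCAAAGACTAGTTGACCTTCCGGGCTTCAGCGGCTGGACTAGTTGCAGGCGCGGTATCTCGC-3'

Replace U with T to get the coding DNA strand: GCGAGATACCGCGCCTGCAACTAGTCCAGCCGCTGAAGCCCGGAAGGTCAACTAGTCTTTGCTGGCCCGATGGGAAGGGT. The template strand is its reverse complement (complement CGCTCTATGGCGCGGACGTTGATCAGGTCGGCGACTTCGGGCCTTCCAGTTGATCAGAAACGACCGGGCTACCCTTCCCA, then reverse).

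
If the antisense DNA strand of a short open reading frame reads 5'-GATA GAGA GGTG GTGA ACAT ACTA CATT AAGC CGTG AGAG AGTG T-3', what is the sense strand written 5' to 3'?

The coding strand is complementary and antiparallel to the template: take the complement (A↔T, G↔C) and reverse.

5'-ACACTCTCTCACGGCTTAATGTAGTATGTTCACCACCTCTCTATC-3'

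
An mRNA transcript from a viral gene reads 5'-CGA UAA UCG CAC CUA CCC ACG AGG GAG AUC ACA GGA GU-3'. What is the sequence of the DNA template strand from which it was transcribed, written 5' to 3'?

5'-ACTCCTGTGATCTCCCTCGTGGGTAGGTGCGATTATCG-3'

Replace U with T to get the coding DNA strand: CGATAATCGCACCTACCCACGAGGGAGATCACAGGAGT. The template strand is its reverse complement (complement GCTATTAGCGTGGATGGGTGCTCCCTCTAGTGTCCTCA, then reverse).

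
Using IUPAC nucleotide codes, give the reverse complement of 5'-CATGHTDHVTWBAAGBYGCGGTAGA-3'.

5'-TCTACCGCRVCTTVWABDHADCATG-3'

Standard pairs A↔T, G↔C; ambiguity codes pair Y↔R, W↔W, B↔V, D↔H. Complement (GTACDAHDBAWVTTCVRCGCCATCT), then reverse for 5'→3'.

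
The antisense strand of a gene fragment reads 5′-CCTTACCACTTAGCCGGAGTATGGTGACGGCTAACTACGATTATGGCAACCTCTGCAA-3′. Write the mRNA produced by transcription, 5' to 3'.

RNA polymerase reads the template 3'→5' and synthesizes mRNA 5'→3' by base-pairing (A→U, T→A, G↔C). The complement of the template is GGAATGGTGAATCGGCCTCATACCACTGCCGATTGATGCTAATACCGTTGGAGACGTT; antiparallel, so 5'→3' the coding strand is TTGCAGAGGTTGCCATAATCGTAGTTAGCCGTCACCATACTCCGGCTAAGTGGTAAGG. Replace T with U for the mRNA.

5'-UUGCAGAGGUUGCCAUAAUCGUAGUUAGCCGUCACCAUACUCCGGCUAAGUGGUAAGG-3'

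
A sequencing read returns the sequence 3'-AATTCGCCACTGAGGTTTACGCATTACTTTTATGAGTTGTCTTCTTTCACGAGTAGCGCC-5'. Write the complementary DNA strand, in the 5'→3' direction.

The strand is given 3'→5', so its complement runs 5'→3' in the same left-to-right order: pair each base A↔T, G↔C.

5'-TTAAGCGGTGACTCCAAATGCGTAATGAAAATACTCAACAGAAGAAAGTGCTCATCGCGG-3'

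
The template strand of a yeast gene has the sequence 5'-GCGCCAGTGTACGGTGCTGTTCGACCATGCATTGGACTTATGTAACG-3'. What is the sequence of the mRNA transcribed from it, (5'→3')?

5'-CGUUACAUAAGUCCAAUGCAUGGUCGAACAGCACCGUACACUGGCGC-3'

RNA polymerase reads the template 3'→5' and synthesizes mRNA 5'→3' by base-pairing (A→U, T→A, G↔C). The complement of the template is CGCGGTCACATGCCACGACAAGCTGGTACGTAACCTGAATACATTGC; antiparallel, so 5'→3' the coding strand is CGTTACATAAGTCCAATGCATGGTCGAACAGCACCGTACACTGGCGC. Replace T with U for the mRNA.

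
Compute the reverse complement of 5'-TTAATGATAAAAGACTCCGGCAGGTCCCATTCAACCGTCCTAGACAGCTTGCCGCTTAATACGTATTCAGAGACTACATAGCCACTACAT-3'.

5′-ATGTAGTGGCTATGTAGTCTCTGAATACGTATTAAGCGGCAAGCTGTCTAGGACGGTTGAATGGGACCTGCCGGAGTCTTTTATCATTAA-3′

Reading the sequence 3'→5' and pairing each base (A↔T, G↔C) gives the reverse complement directly.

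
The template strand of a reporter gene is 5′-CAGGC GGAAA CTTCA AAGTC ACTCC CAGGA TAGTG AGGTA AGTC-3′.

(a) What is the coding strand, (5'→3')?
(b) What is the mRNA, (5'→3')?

(a) The coding strand is the reverse complement of the template: complement GTCCGCCTTTGAAGTTTCAGTGAGGGTCCTATCACTCCATTCAG, then reverse.
(b) mRNA has the coding-strand sequence with T→U.

(a) 5'-GACTTACCTCACTATCCTGGGAGTGACTTTGAAGTTTCCGCCTG-3'
(b) 5'-GACUUACCUCACUAUCCUGGGAGUGACUUUGAAGUUUCCGCCUG-3'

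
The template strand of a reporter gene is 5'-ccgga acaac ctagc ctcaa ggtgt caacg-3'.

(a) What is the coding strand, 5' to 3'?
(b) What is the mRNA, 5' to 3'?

(a) The coding strand is the reverse complement of the template: complement GGCCTTGTTGGATCGGAGTTCCACAGTTGC, then reverse.
(b) mRNA has the coding-strand sequence with T→U.

(a) 5'-CGTTGACACCTTGAGGCTAGGTTGTTCCGG-3'
(b) 5'-CGUUGACACCUUGAGGCUAGGUUGUUCCGG-3'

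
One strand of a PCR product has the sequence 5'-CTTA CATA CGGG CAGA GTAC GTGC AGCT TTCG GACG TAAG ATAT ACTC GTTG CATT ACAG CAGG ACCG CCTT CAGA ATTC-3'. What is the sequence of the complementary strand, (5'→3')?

5'-GAATTCTGAAGGCGGTCCTGCTGTAATGCAACGAGTATATCTTACGTCCGAAAGCTGCACGTACTCTGCCCGTATGTAAG-3'

Pairing A↔T and G↔C gives GAATGTATGCCCGTCTCATGCACGTCGAAAGCCTGCATTCTATATGAGCAACGTAATGTCGTCCTGGCGGAAGTCTTAAG, running 3'→5'. Reverse for the 5'→3' convention.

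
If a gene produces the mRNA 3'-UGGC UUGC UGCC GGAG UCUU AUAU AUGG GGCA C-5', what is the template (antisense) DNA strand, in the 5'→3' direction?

5'-ACCGAACGACGGCCTCAGAATATATACCCCGTG-3'

Written 5'→3' the mRNA is CACGGGGUAUAUAUUCUGAGGCCGUCGUUCGGU, so the coding DNA strand is CACGGGGTATATATTCTGAGGCCGTCGTTCGGT. The template is its reverse complement.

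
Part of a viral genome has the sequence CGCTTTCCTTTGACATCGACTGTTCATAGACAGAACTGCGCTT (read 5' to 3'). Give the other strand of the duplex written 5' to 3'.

5'-AAGCGCAGTTCTGTCTATGAACAGTCGATGTCAAAGGAAAGCG-3'

The complement of CGCTTTCCTTTGACATCGACTGTTCATAGACAGAACTGCGCTT is GCGAAAGGAAACTGTAGCTGACAAGTATCTGTCTTGACGCGAA (A↔T, G↔C). DNA strands are antiparallel, so the complementary strand runs 3'→5'; reversing gives the 5'→3' form.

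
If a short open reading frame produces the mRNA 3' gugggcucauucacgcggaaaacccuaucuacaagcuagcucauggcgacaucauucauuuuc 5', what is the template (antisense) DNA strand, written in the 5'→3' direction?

5′-CACCCGAGTAAGTGCGCCTTTTGGGATAGATGTTCGATCGAGTACCGCTGTAGTAAGTAAAAG-3′

Written 5'→3' the mRNA is CUUUUACUUACUACAGCGGUACUCGAUCGAACAUCUAUCCCAAAAGGCGCACUUACUCGGGUG, so the coding DNA strand is CTTTTACTTACTACAGCGGTACTCGATCGAACATCTATCCCAAAAGGCGCACTTACTCGGGTG. The template is its reverse complement.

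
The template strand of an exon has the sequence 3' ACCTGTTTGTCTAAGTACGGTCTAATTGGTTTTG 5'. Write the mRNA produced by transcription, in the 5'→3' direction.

Reading the template 3'→5' as shown, RNA polymerase pairs each base (A→U, T→A, G↔C) to build mRNA 5'→3' directly.

5'-UGGACAAACAGAUUCAUGCCAGAUUAACCAAAAC-3'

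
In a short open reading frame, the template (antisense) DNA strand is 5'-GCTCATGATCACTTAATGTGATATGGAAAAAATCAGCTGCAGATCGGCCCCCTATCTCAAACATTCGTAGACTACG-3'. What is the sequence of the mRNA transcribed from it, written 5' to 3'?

5'-CGUAGUCUACGAAUGUUUGAGAUAGGGGGCCGAUCUGCAGCUGAUUUUUUCCAUAUCACAUUAAGUGAUCAUGAGC-3'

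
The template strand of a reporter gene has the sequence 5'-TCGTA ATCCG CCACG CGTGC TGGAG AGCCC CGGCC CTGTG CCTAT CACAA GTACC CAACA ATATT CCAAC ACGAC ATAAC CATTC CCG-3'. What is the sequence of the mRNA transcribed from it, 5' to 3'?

RNA polymerase reads the template 3'→5' and synthesizes mRNA 5'→3' by base-pairing (A→U, T→A, G↔C). The complement of the template is AGCATTAGGCGGTGCGCACGACCTCTCGGGGCCGGGACACGGATAGTGTTCATGGGTTGTTATAAGGTTGTGCTGTATTGGTAAGGGC; antiparallel, so 5'→3' the coding strand is CGGGAATGGTTATGTCGTGTTGGAATATTGTTGGGTACTTGTGATAGGCACAGGGCCGGGGCTCTCCAGCACGCGTGGCGGATTACGA. Replace T with U for the mRNA.

5′-CGGGAAUGGUUAUGUCGUGUUGGAAUAUUGUUGGGUACUUGUGAUAGGCACAGGGCCGGGGCUCUCCAGCACGCGUGGCGGAUUACGA-3′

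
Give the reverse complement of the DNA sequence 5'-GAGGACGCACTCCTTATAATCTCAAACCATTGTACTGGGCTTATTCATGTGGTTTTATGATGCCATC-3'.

Complement each base (A↔T, G↔C): CTCCTGCGTGAGGAATATTAGAGTTTGGTAACATGACCCGAATAAGTACACCAAAATACTACGGTAG. Then reverse.

5'-GATGGCATCATAAAACCACATGAATAAGCCCAGTACAATGGTTTGAGATTATAAGGAGTGCGTCCTC-3'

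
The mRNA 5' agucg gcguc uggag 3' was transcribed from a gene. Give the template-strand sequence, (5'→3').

5′-CTCCAGACGCCGACT-3′

Replace U with T to get the coding DNA strand: AGTCGGCGTCTGGAG. The template strand is its reverse complement (complement TCAGCCGCAGACCTC, then reverse).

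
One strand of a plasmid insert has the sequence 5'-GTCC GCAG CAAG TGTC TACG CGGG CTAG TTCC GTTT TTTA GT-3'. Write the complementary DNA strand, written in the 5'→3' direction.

Pairing A↔T and G↔C gives CAGGCGTCGTTCACAGATGCGCCCGATCAAGGCAAAAAATCA, running 3'→5'. Reverse for the 5'→3' convention.

5′-ACTAAAAAACGGAACTAGCCCGCGTAGACACTTGCTGCGGAC-3′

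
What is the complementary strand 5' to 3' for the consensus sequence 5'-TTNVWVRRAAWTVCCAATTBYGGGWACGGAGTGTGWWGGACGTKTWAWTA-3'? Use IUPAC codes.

5′-TAWTWAMACGTCCWWCACACTCCGTWCCCRVAATTGGBAWTTYYBWBNAA-3′

Standard pairs A↔T, G↔C; ambiguity codes pair R↔Y, K↔M, W↔W, B↔V, N↔N. Complement (AANBWBYYTTWABGGTTAAVRCCCWTGCCTCACACWWCCTGCAMAWTWAT), then reverse for 5'→3'.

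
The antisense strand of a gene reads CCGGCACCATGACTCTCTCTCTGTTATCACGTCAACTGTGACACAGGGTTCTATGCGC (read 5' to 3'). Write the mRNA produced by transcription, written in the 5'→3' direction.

5'-GCGCAUAGAACCCUGUGUCACAGUUGACGUGAUAACAGAGAGAGAGUCAUGGUGCCGG-3'

RNA polymerase reads the template 3'→5' and synthesizes mRNA 5'→3' by base-pairing (A→U, T→A, G↔C). The complement of the template is GGCCGTGGTACTGAGAGAGAGACAATAGTGCAGTTGACACTGTGTCCCAAGATACGCG; antiparallel, so 5'→3' the coding strand is GCGCATAGAACCCTGTGTCACAGTTGACGTGATAACAGAGAGAGAGTCATGGTGCCGG. Replace T with U for the mRNA.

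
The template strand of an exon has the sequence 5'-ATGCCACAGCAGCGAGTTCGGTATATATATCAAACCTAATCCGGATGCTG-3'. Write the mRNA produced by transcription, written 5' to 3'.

5'-CAGCAUCCGGAUUAGGUUUGAUAUAUAUACCGAACUCGCUGCUGUGGCAU-3'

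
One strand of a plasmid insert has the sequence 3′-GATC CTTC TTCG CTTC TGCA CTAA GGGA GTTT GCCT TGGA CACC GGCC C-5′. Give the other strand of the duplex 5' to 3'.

The strand is given 3'→5', so its complement runs 5'→3' in the same left-to-right order: pair each base A↔T, G↔C.

5′-CTAGGAAGAAGCGAAGACGTGATTCCCTCAAACGGAACCTGTGGCCGGG-3′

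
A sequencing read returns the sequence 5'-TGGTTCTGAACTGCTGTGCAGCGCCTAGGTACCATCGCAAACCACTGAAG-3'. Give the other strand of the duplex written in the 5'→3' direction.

5′-CTTCAGTGGTTTGCGATGGTACCTAGGCGCTGCACAGCAGTTCAGAACCA-3′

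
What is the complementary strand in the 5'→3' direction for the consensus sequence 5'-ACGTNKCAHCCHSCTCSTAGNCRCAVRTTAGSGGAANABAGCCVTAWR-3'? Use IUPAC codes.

5'-YWTABGGCTVTNTTCCSCTAAYBTGYGNCTASGAGSDGGDTGMNACGT-3'

Standard pairs A↔T, G↔C; ambiguity codes pair R↔Y, K↔M, W↔W, S↔S, B↔V, H↔D, N↔N. Complement (TGCANMGTDGGDSGAGSATCNGYGTBYAATCSCCTTNTVTCGGBATWY), then reverse for 5'→3'.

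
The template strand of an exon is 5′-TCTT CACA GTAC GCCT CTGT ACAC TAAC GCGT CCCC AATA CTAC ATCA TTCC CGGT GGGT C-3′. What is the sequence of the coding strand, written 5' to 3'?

The coding strand is complementary and antiparallel to the template: take the complement (A↔T, G↔C) and reverse.

5'-GACCCACCGGGAATGATGTAGTATTGGGGACGCGTTAGTGTACAGAGGCGTACTGTGAAGA-3'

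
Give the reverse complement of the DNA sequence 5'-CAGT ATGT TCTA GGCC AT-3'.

Reading the sequence 3'→5' and pairing each base (A↔T, G↔C) gives the reverse complement directly.

5'-ATGGCCTAGAACATACTG-3'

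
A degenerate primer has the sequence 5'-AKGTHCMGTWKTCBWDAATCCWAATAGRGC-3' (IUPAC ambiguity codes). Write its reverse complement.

5'-GCYCTATTWGGATTHWVGAMWACKGDACMT-3'

Standard pairs A↔T, G↔C; ambiguity codes pair R↔Y, M↔K, W↔W, B↔V, D↔H. Complement (TMCADGKCAWMAGVWHTTAGGWTTATCYCG), then reverse for 5'→3'.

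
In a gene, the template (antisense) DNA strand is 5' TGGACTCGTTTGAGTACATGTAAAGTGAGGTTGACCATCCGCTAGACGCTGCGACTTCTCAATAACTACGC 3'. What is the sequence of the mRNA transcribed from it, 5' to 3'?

RNA polymerase reads the template 3'→5' and synthesizes mRNA 5'→3' by base-pairing (A→U, T→A, G↔C). The complement of the template is ACCTGAGCAAACTCATGTACATTTCACTCCAACTGGTAGGCGATCTGCGACGCTGAAGAGTTATTGATGCG; antiparallel, so 5'→3' the coding strand is GCGTAGTTATTGAGAAGTCGCAGCGTCTAGCGGATGGTCAACCTCACTTTACATGTACTCAAACGAGTCCA. Replace T with U for the mRNA.

5'-GCGUAGUUAUUGAGAAGUCGCAGCGUCUAGCGGAUGGUCAACCUCACUUUACAUGUACUCAAACGAGUCCA-3'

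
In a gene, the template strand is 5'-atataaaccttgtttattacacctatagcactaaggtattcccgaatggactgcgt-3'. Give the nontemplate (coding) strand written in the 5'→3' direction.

The coding strand is complementary and antiparallel to the template: take the complement (A↔T, G↔C) and reverse.

5'-ACGCAGTCCATTCGGGAATACCTTAGTGCTATAGGTGTAATAAACAAGGTTTATAT-3'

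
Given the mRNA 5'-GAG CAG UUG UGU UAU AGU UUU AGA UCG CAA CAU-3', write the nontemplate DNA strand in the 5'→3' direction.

5′-GAGCAGTTGTGTTATAGTTTTAGATCGCAACAT-3′

The coding DNA strand has the same 5'→3' sequence as the mRNA with U replaced by T.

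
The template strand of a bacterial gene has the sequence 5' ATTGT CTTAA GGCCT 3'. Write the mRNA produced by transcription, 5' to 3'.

5'-AGGCCUUAAGACAAU-3'

RNA polymerase reads the template 3'→5' and synthesizes mRNA 5'→3' by base-pairing (A→U, T→A, G↔C). The complement of the template is TAACAGAATTCCGGA; antiparallel, so 5'→3' the coding strand is AGGCCTTAAGACAAT. Replace T with U for the mRNA.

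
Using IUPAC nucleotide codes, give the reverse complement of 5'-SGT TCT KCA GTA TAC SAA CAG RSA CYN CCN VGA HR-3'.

Standard pairs A↔T, G↔C; ambiguity codes pair R↔Y, K↔M, S↔S, H↔D, V↔B, N↔N. Complement (SCAAGAMGTCATATGSTTGTCYSTGRNGGNBCTDY), then reverse for 5'→3'.

5'-YDTCBNGGNRGTSYCTGTTSGTATACTGMAGAACS-3'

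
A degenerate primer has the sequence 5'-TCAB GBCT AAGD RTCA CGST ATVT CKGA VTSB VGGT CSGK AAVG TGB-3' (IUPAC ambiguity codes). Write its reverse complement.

5′-VCACBTTMCSGACCBVSABTCMGABATASCGTGAYHCTTAGVCVTGA-3′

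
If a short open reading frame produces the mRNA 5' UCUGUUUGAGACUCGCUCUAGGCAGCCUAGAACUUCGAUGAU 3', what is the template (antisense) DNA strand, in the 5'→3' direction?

Replace U with T to get the coding DNA strand: TCTGTTTGAGACTCGCTCTAGGCAGCCTAGAACTTCGATGAT. The template strand is its reverse complement (complement AGACAAACTCTGAGCGAGATCCGTCGGATCTTGAAGCTACTA, then reverse).

5'-ATCATCGAAGTTCTAGGCTGCCTAGAGCGAGTCTCAAACAGA-3'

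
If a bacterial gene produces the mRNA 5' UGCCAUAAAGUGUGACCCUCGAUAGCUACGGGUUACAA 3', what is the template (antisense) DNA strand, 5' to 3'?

Replace U with T to get the coding DNA strand: TGCCATAAAGTGTGACCCTCGATAGCTACGGGTTACAA. The template strand is its reverse complement (complement ACGGTATTTCACACTGGGAGCTATCGATGCCCAATGTT, then reverse).

5'-TTGTAACCCGTAGCTATCGAGGGTCACACTTTATGGCA-3'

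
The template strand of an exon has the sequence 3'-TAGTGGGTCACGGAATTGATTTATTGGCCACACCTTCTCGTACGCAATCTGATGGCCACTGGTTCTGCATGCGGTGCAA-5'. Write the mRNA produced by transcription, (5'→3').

5'-AUCACCCAGUGCCUUAACUAAAUAACCGGUGUGGAAGAGCAUGCGUUAGACUACCGGUGACCAAGACGUACGCCACGUU-3'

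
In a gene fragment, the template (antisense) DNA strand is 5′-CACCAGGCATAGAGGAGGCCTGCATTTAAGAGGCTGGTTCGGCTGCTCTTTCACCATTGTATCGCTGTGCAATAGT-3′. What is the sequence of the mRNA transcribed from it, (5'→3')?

The mRNA has the sequence of the coding strand (reverse complement of the template) with T→U. Reverse complement of CACCAGGCATAGAGGAGGCCTGCATTTAAGAGGCTGGTTCGGCTGCTCTTTCACCATTGTATCGCTGTGCAATAGT is ACTATTGCACAGCGATACAATGGTGAAAGAGCAGCCGAACCAGCCTCTTAAATGCAGGCCTCCTCTATGCCTGGTG; then T→U.

5'-ACUAUUGCACAGCGAUACAAUGGUGAAAGAGCAGCCGAACCAGCCUCUUAAAUGCAGGCCUCCUCUAUGCCUGGUG-3'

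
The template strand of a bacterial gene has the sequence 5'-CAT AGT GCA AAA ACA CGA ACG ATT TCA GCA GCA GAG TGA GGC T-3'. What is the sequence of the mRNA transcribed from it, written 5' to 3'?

RNA polymerase reads the template 3'→5' and synthesizes mRNA 5'→3' by base-pairing (A→U, T→A, G↔C). The complement of the template is GTATCACGTTTTTGTGCTTGCTAAAGTCGTCGTCTCACTCCGA; antiparallel, so 5'→3' the coding strand is AGCCTCACTCTGCTGCTGAAATCGTTCGTGTTTTTGCACTATG. Replace T with U for the mRNA.

5'-AGCCUCACUCUGCUGCUGAAAUCGUUCGUGUUUUUGCACUAUG-3'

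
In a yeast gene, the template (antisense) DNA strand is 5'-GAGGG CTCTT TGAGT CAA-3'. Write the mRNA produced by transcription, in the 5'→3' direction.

5'-UUGACUCAAAGAGCCCUC-3'

RNA polymerase reads the template 3'→5' and synthesizes mRNA 5'→3' by base-pairing (A→U, T→A, G↔C). The complement of the template is CTCCCGAGAAACTCAGTT; antiparallel, so 5'→3' the coding strand is TTGACTCAAAGAGCCCTC. Replace T with U for the mRNA.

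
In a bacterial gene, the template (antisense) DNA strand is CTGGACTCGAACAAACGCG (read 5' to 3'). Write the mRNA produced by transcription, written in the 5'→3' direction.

The mRNA has the sequence of the coding strand (reverse complement of the template) with T→U. Reverse complement of CTGGACTCGAACAAACGCG is CGCGTTTGTTCGAGTCCAG; then T→U.

5'-CGCGUUUGUUCGAGUCCAG-3'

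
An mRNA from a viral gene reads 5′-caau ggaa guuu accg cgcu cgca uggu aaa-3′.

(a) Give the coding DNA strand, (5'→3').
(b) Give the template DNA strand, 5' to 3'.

(a) 5'-CAATGGAAGTTTACCGCGCTCGCATGGTAAA-3'
(b) 5'-TTTACCATGCGAGCGCGGTAAACTTCCATTG-3'

(a) The coding strand matches the mRNA with U→T.
(b) The template strand is the reverse complement of the coding strand.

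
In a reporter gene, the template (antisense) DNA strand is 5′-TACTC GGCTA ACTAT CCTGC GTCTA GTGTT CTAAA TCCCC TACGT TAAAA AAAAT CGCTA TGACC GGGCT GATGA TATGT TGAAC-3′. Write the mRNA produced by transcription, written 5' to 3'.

5′-GUUCAACAUAUCAUCAGCCCGGUCAUAGCGAUUUUUUUUAACGUAGGGGAUUUAGAACACUAGACGCAGGAUAGUUAGCCGAGUA-3′

RNA polymerase reads the template 3'→5' and synthesizes mRNA 5'→3' by base-pairing (A→U, T→A, G↔C). The complement of the template is ATGAGCCGATTGATAGGACGCAGATCACAAGATTTAGGGGATGCAATTTTTTTTAGCGATACTGGCCCGACTACTATACAACTTG; antiparallel, so 5'→3' the coding strand is GTTCAACATATCATCAGCCCGGTCATAGCGATTTTTTTTAACGTAGGGGATTTAGAACACTAGACGCAGGATAGTTAGCCGAGTA. Replace T with U for the mRNA.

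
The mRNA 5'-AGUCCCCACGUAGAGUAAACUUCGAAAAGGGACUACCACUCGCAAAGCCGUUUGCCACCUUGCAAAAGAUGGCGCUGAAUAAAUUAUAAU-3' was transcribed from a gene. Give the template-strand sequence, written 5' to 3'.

Replace U with T to get the coding DNA strand: AGTCCCCACGTAGAGTAAACTTCGAAAAGGGACTACCACTCGCAAAGCCGTTTGCCACCTTGCAAAAGATGGCGCTGAATAAATTATAAT. The template strand is its reverse complement (complement TCAGGGGTGCATCTCATTTGAAGCTTTTCCCTGATGGTGAGCGTTTCGGCAAACGGTGGAACGTTTTCTACCGCGACTTATTTAATATTA, then reverse).

5'-ATTATAATTTATTCAGCGCCATCTTTTGCAAGGTGGCAAACGGCTTTGCGAGTGGTAGTCCCTTTTCGAAGTTTACTCTACGTGGGGACT-3'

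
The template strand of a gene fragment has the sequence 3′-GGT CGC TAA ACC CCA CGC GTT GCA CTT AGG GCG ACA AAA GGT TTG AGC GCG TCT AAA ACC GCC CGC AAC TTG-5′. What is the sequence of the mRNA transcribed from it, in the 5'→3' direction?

Reading the template 3'→5' as shown, RNA polymerase pairs each base (A→U, T→A, G↔C) to build mRNA 5'→3' directly.

5'-CCAGCGAUUUGGGGUGCGCAACGUGAAUCCCGCUGUUUUCCAAACUCGCGCAGAUUUUGGCGGGCGUUGAAC-3'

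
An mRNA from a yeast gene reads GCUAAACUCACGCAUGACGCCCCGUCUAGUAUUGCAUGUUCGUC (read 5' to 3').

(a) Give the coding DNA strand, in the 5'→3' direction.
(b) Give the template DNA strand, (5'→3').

(a) The coding strand matches the mRNA with U→T.
(b) The template strand is the reverse complement of the coding strand.

(a) 5'-GCTAAACTCACGCATGACGCCCCGTCTAGTATTGCATGTTCGTC-3'
(b) 5'-GACGAACATGCAATACTAGACGGGGCGTCATGCGTGAGTTTAGC-3'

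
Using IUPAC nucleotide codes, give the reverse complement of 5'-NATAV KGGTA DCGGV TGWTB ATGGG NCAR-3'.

Standard pairs A↔T, G↔C; ambiguity codes pair R↔Y, K↔M, W↔W, B↔V, D↔H, N↔N. Complement (NTATBMCCATHGCCBACWAVTACCCNGTY), then reverse for 5'→3'.

5'-YTGNCCCATVAWCABCCGHTACCMBTATN-3'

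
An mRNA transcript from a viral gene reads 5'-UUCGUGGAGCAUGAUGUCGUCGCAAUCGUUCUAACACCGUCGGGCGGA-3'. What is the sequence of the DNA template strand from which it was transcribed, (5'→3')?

Replace U with T to get the coding DNA strand: TTCGTGGAGCATGATGTCGTCGCAATCGTTCTAACACCGTCGGGCGGA. The template strand is its reverse complement (complement AAGCACCTCGTACTACAGCAGCGTTAGCAAGATTGTGGCAGCCCGCCT, then reverse).

5'-TCCGCCCGACGGTGTTAGAACGATTGCGACGACATCATGCTCCACGAA-3'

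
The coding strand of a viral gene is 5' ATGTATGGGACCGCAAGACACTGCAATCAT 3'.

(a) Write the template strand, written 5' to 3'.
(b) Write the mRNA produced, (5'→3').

(a) 5'-ATGATTGCAGTGTCTTGCGGTCCCATACAT-3'
(b) 5′-AUGUAUGGGACCGCAAGACACUGCAAUCAU-3′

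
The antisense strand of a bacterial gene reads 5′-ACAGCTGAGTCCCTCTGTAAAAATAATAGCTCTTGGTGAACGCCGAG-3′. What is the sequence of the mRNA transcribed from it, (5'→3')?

5′-CUCGGCGUUCACCAAGAGCUAUUAUUUUUACAGAGGGACUCAGCUGU-3′

The mRNA has the sequence of the coding strand (reverse complement of the template) with T→U. Reverse complement of ACAGCTGAGTCCCTCTGTAAAAATAATAGCTCTTGGTGAACGCCGAG is CTCGGCGTTCACCAAGAGCTATTATTTTTACAGAGGGACTCAGCTGT; then T→U.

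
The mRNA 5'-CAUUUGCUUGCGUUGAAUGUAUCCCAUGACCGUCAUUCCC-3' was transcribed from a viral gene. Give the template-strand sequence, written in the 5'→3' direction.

5'-GGGAATGACGGTCATGGGATACATTCAACGCAAGCAAATG-3'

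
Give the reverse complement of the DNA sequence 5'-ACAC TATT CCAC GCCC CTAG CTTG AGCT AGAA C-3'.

5'-GTTCTAGCTCAAGCTAGGGGCGTGGAATAGTGT-3'

Complement each base (A↔T, G↔C): TGTGATAAGGTGCGGGGATCGAACTCGATCTTG. Then reverse.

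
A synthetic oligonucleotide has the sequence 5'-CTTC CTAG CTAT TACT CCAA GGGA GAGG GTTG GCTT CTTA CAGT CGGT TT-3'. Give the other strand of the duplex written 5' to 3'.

5'-AAACCGACTGTAAGAAGCCAACCCTCTCCCTTGGAGTAATAGCTAGGAAG-3'

Pairing A↔T and G↔C gives GAAGGATCGATAATGAGGTTCCCTCTCCCAACCGAAGAATGTCAGCCAAA, running 3'→5'. Reverse for the 5'→3' convention.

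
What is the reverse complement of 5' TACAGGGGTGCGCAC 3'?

5'-GTGCGCACCCCTGTA-3'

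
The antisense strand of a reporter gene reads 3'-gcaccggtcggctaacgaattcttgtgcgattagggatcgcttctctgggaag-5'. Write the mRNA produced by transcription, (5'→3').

5'-CGUGGCCAGCCGAUUGCUUAAGAACACGCUAAUCCCUAGCGAAGAGACCCUUC-3'

Reading the template 3'→5' as shown, RNA polymerase pairs each base (A→U, T→A, G↔C) to build mRNA 5'→3' directly.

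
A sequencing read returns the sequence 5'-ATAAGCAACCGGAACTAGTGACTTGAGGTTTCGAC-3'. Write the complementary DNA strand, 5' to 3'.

The complement of ATAAGCAACCGGAACTAGTGACTTGAGGTTTCGAC is TATTCGTTGGCCTTGATCACTGAACTCCAAAGCTG (A↔T, G↔C). DNA strands are antiparallel, so the complementary strand runs 3'→5'; reversing gives the 5'→3' form.

5′-GTCGAAACCTCAAGTCACTAGTTCCGGTTGCTTAT-3′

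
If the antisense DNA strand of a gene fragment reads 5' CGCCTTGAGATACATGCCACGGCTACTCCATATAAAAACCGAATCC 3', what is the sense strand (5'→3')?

The coding strand is complementary and antiparallel to the template: take the complement (A↔T, G↔C) and reverse.

5'-GGATTCGGTTTTTATATGGAGTAGCCGTGGCATGTATCTCAAGGCG-3'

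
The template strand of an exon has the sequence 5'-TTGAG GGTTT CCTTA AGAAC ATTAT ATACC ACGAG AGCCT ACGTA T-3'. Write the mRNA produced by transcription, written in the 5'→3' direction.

5'-AUACGUAGGCUCUCGUGGUAUAUAAUGUUCUUAAGGAAACCCUCAA-3'

The mRNA has the sequence of the coding strand (reverse complement of the template) with T→U. Reverse complement of TTGAGGGTTTCCTTAAGAACATTATATACCACGAGAGCCTACGTAT is ATACGTAGGCTCTCGTGGTATATAATGTTCTTAAGGAAACCCTCAA; then T→U.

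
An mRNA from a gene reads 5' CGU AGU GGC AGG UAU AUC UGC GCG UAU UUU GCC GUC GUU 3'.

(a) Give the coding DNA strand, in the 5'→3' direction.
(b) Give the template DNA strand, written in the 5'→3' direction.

(a) 5'-CGTAGTGGCAGGTATATCTGCGCGTATTTTGCCGTCGTT-3'
(b) 5'-AACGACGGCAAAATACGCGCAGATATACCTGCCACTACG-3'

(a) The coding strand matches the mRNA with U→T.
(b) The template strand is the reverse complement of the coding strand.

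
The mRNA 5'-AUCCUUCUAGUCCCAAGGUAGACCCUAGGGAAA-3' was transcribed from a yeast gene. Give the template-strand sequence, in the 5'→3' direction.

5'-TTTCCCTAGGGTCTACCTTGGGACTAGAAGGAT-3'

Replace U with T to get the coding DNA strand: ATCCTTCTAGTCCCAAGGTAGACCCTAGGGAAA. The template strand is its reverse complement (complement TAGGAAGATCAGGGTTCCATCTGGGATCCCTTT, then reverse).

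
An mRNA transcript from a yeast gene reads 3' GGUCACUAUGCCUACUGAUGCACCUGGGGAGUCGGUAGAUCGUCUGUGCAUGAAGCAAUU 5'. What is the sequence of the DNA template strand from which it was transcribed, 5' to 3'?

Written 5'→3' the mRNA is UUAACGAAGUACGUGUCUGCUAGAUGGCUGAGGGGUCCACGUAGUCAUCCGUAUCACUGG, so the coding DNA strand is TTAACGAAGTACGTGTCTGCTAGATGGCTGAGGGGTCCACGTAGTCATCCGTATCACTGG. The template is its reverse complement.

5′-CCAGTGATACGGATGACTACGTGGACCCCTCAGCCATCTAGCAGACACGTACTTCGTTAA-3′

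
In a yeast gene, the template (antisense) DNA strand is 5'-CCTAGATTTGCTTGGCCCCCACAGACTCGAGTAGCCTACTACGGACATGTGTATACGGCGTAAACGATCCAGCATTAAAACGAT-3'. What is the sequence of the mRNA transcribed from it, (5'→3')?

RNA polymerase reads the template 3'→5' and synthesizes mRNA 5'→3' by base-pairing (A→U, T→A, G↔C). The complement of the template is GGATCTAAACGAACCGGGGGTGTCTGAGCTCATCGGATGATGCCTGTACACATATGCCGCATTTGCTAGGTCGTAATTTTGCTA; antiparallel, so 5'→3' the coding strand is ATCGTTTTAATGCTGGATCGTTTACGCCGTATACACATGTCCGTAGTAGGCTACTCGAGTCTGTGGGGGCCAAGCAAATCTAGG. Replace T with U for the mRNA.

5′-AUCGUUUUAAUGCUGGAUCGUUUACGCCGUAUACACAUGUCCGUAGUAGGCUACUCGAGUCUGUGGGGGCCAAGCAAAUCUAGG-3′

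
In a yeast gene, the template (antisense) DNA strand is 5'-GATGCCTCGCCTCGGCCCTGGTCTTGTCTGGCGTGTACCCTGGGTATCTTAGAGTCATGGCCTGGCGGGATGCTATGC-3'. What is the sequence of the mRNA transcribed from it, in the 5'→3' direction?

RNA polymerase reads the template 3'→5' and synthesizes mRNA 5'→3' by base-pairing (A→U, T→A, G↔C). The complement of the template is CTACGGAGCGGAGCCGGGACCAGAACAGACCGCACATGGGACCCATAGAATCTCAGTACCGGACCGCCCTACGATACG; antiparallel, so 5'→3' the coding strand is GCATAGCATCCCGCCAGGCCATGACTCTAAGATACCCAGGGTACACGCCAGACAAGACCAGGGCCGAGGCGAGGCATC. Replace T with U for the mRNA.

5′-GCAUAGCAUCCCGCCAGGCCAUGACUCUAAGAUACCCAGGGUACACGCCAGACAAGACCAGGGCCGAGGCGAGGCAUC-3′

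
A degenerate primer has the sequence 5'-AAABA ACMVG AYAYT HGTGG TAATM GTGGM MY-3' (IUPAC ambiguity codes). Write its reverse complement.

Standard pairs A↔T, G↔C; ambiguity codes pair Y↔R, M↔K, B↔V, H↔D. Complement (TTTVTTGKBCTRTRADCACCATTAKCACCKKR), then reverse for 5'→3'.

5'-RKKCCACKATTACCACDARTRTCBKGTTVTTT-3'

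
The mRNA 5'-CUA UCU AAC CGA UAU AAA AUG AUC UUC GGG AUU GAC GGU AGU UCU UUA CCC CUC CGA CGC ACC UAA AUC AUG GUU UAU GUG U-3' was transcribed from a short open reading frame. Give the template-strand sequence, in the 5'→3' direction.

Replace U with T to get the coding DNA strand: CTATCTAACCGATATAAAATGATCTTCGGGATTGACGGTAGTTCTTTACCCCTCCGACGCACCTAAATCATGGTTTATGTGT. The template strand is its reverse complement (complement GATAGATTGGCTATATTTTACTAGAAGCCCTAACTGCCATCAAGAAATGGGGAGGCTGCGTGGATTTAGTACCAAATACACA, then reverse).

5'-ACACATAAACCATGATTTAGGTGCGTCGGAGGGGTAAAGAACTACCGTCAATCCCGAAGATCATTTTATATCGGTTAGATAG-3'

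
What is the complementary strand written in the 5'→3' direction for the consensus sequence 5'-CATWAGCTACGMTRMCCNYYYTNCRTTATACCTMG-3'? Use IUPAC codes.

5'-CKAGGTATAAYGNARRRNGGKYAKCGTAGCTWATG-3'

Standard pairs A↔T, G↔C; ambiguity codes pair R↔Y, M↔K, W↔W, N↔N. Complement (GTAWTCGATGCKAYKGGNRRRANGYAATATGGAKC), then reverse for 5'→3'.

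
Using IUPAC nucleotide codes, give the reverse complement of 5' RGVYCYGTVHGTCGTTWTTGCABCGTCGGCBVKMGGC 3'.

5′-GCCKMBVGCCGACGVTGCAAWAACGACDBACRGRBCY-3′

Standard pairs A↔T, G↔C; ambiguity codes pair R↔Y, M↔K, W↔W, B↔V, H↔D. Complement (YCBRGRCABDCAGCAAWAACGTVGCAGCCGVBMKCCG), then reverse for 5'→3'.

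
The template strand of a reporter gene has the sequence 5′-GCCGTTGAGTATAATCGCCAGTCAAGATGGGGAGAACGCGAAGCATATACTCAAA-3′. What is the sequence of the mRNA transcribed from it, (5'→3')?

5'-UUUGAGUAUAUGCUUCGCGUUCUCCCCAUCUUGACUGGCGAUUAUACUCAACGGC-3'

RNA polymerase reads the template 3'→5' and synthesizes mRNA 5'→3' by base-pairing (A→U, T→A, G↔C). The complement of the template is CGGCAACTCATATTAGCGGTCAGTTCTACCCCTCTTGCGCTTCGTATATGAGTTT; antiparallel, so 5'→3' the coding strand is TTTGAGTATATGCTTCGCGTTCTCCCCATCTTGACTGGCGATTATACTCAACGGC. Replace T with U for the mRNA.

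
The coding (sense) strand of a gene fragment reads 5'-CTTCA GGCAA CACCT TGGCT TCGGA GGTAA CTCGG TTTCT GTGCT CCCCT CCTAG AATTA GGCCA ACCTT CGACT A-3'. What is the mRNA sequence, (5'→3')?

mRNA has the coding-strand sequence with U in place of T.

5'-CUUCAGGCAACACCUUGGCUUCGGAGGUAACUCGGUUUCUGUGCUCCCCUCCUAGAAUUAGGCCAACCUUCGACUA-3'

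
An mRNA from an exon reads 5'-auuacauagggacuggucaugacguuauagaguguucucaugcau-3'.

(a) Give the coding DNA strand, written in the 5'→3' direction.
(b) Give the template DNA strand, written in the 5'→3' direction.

(a) The coding strand matches the mRNA with U→T.
(b) The template strand is the reverse complement of the coding strand.

(a) 5'-ATTACATAGGGACTGGTCATGACGTTATAGAGTGTTCTCATGCAT-3'
(b) 5'-ATGCATGAGAACACTCTATAACGTCATGACCAGTCCCTATGTAAT-3'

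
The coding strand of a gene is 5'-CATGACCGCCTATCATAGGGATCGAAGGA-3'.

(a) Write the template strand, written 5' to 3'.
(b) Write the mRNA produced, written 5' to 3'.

(a) The template strand is the reverse complement of the coding strand: complement GTACTGGCGGATAGTATCCCTAGCTTCCT, then reverse.
(b) mRNA matches the coding strand with T→U.

(a) 5′-TCCTTCGATCCCTATGATAGGCGGTCATG-3′
(b) 5'-CAUGACCGCCUAUCAUAGGGAUCGAAGGA-3'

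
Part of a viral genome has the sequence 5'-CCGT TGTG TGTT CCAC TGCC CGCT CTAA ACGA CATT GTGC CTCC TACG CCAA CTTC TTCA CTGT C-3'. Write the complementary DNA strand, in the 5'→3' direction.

The complement of CCGTTGTGTGTTCCACTGCCCGCTCTAAACGACATTGTGCCTCCTACGCCAACTTCTTCACTGTC is GGCAACACACAAGGTGACGGGCGAGATTTGCTGTAACACGGAGGATGCGGTTGAAGAAGTGACAG (A↔T, G↔C). DNA strands are antiparallel, so the complementary strand runs 3'→5'; reversing gives the 5'→3' form.

5'-GACAGTGAAGAAGTTGGCGTAGGAGGCACAATGTCGTTTAGAGCGGGCAGTGGAACACACAACGG-3'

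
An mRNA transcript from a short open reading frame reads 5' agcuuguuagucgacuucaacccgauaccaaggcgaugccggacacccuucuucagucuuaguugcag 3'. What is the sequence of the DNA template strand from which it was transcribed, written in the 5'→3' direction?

Replace U with T to get the coding DNA strand: AGCTTGTTAGTCGACTTCAACCCGATACCAAGGCGATGCCGGACACCCTTCTTCAGTCTTAGTTGCAG. The template strand is its reverse complement (complement TCGAACAATCAGCTGAAGTTGGGCTATGGTTCCGCTACGGCCTGTGGGAAGAAGTCAGAATCAACGTC, then reverse).

5'-CTGCAACTAAGACTGAAGAAGGGTGTCCGGCATCGCCTTGGTATCGGGTTGAAGTCGACTAACAAGCT-3'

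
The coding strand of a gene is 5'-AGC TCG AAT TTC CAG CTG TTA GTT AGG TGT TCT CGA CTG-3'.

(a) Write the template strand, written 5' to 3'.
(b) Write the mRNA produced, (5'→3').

(a) 5'-CAGTCGAGAACACCTAACTAACAGCTGGAAATTCGAGCT-3'
(b) 5'-AGCUCGAAUUUCCAGCUGUUAGUUAGGUGUUCUCGACUG-3'

(a) The template strand is the reverse complement of the coding strand: complement TCGAGCTTAAAGGTCGACAATCAATCCACAAGAGCTGAC, then reverse.
(b) mRNA matches the coding strand with T→U.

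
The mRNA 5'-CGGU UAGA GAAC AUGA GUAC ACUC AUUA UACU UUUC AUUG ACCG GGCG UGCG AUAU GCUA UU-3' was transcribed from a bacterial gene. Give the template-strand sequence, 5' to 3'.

5'-AATAGCATATCGCACGCCCGGTCAATGAAAAGTATAATGAGTGTACTCATGTTCTCTAACCG-3'

Replace U with T to get the coding DNA strand: CGGTTAGAGAACATGAGTACACTCATTATACTTTTCATTGACCGGGCGTGCGATATGCTATT. The template strand is its reverse complement (complement GCCAATCTCTTGTACTCATGTGAGTAATATGAAAAGTAACTGGCCCGCACGCTATACGATAA, then reverse).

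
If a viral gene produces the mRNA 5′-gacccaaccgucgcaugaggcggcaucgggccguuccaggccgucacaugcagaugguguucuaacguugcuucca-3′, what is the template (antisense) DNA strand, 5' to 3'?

5'-TGGAAGCAACGTTAGAACACCATCTGCATGTGACGGCCTGGAACGGCCCGATGCCGCCTCATGCGACGGTTGGGTC-3'

Replace U with T to get the coding DNA strand: GACCCAACCGTCGCATGAGGCGGCATCGGGCCGTTCCAGGCCGTCACATGCAGATGGTGTTCTAACGTTGCTTCCA. The template strand is its reverse complement (complement CTGGGTTGGCAGCGTACTCCGCCGTAGCCCGGCAAGGTCCGGCAGTGTACGTCTACCACAAGATTGCAACGAAGGT, then reverse).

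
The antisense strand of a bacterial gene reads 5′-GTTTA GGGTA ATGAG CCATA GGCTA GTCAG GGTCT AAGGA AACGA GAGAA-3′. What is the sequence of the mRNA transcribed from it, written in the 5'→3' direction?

5′-UUCUCUCGUUUCCUUAGACCCUGACUAGCCUAUGGCUCAUUACCCUAAAC-3′

RNA polymerase reads the template 3'→5' and synthesizes mRNA 5'→3' by base-pairing (A→U, T→A, G↔C). The complement of the template is CAAATCCCATTACTCGGTATCCGATCAGTCCCAGATTCCTTTGCTCTCTT; antiparallel, so 5'→3' the coding strand is TTCTCTCGTTTCCTTAGACCCTGACTAGCCTATGGCTCATTACCCTAAAC. Replace T with U for the mRNA.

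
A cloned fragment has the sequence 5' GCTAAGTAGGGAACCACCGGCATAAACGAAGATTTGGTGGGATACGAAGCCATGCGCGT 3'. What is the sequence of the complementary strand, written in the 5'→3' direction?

5′-ACGCGCATGGCTTCGTATCCCACCAAATCTTCGTTTATGCCGGTGGTTCCCTACTTAGC-3′

The complement of GCTAAGTAGGGAACCACCGGCATAAACGAAGATTTGGTGGGATACGAAGCCATGCGCGT is CGATTCATCCCTTGGTGGCCGTATTTGCTTCTAAACCACCCTATGCTTCGGTACGCGCA (A↔T, G↔C). DNA strands are antiparallel, so the complementary strand runs 3'→5'; reversing gives the 5'→3' form.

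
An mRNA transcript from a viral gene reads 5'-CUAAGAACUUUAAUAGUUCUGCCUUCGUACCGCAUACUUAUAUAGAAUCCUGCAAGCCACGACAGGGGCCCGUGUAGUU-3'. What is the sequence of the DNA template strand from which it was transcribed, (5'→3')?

5'-AACTACACGGGCCCCTGTCGTGGCTTGCAGGATTCTATATAAGTATGCGGTACGAAGGCAGAACTATTAAAGTTCTTAG-3'

Replace U with T to get the coding DNA strand: CTAAGAACTTTAATAGTTCTGCCTTCGTACCGCATACTTATATAGAATCCTGCAAGCCACGACAGGGGCCCGTGTAGTT. The template strand is its reverse complement (complement GATTCTTGAAATTATCAAGACGGAAGCATGGCGTATGAATATATCTTAGGACGTTCGGTGCTGTCCCCGGGCACATCAA, then reverse).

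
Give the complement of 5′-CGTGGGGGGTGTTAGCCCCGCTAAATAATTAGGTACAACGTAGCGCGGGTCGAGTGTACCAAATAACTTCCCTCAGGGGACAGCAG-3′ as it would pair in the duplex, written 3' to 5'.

3'-GCACCCCCCACAATCGGGGCGATTTATTAATCCATGTTGCATCGCGCCCAGCTCACATGGTTTATTGAAGGGAGTCCCCTGTCGTC-5'

Base-pairing A↔T, G↔C gives the complement. The complementary strand is antiparallel, so paired with a 5'→3' strand it runs 3'→5'.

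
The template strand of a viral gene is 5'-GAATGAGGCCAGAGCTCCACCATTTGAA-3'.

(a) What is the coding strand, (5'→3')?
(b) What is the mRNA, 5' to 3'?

(a) The coding strand is the reverse complement of the template: complement CTTACTCCGGTCTCGAGGTGGTAAACTT, then reverse.
(b) mRNA has the coding-strand sequence with T→U.

(a) 5'-TTCAAATGGTGGAGCTCTGGCCTCATTC-3'
(b) 5'-UUCAAAUGGUGGAGCUCUGGCCUCAUUC-3'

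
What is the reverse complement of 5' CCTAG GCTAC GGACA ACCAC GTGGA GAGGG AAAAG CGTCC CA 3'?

Complement each base (A↔T, G↔C): GGATCCGATGCCTGTTGGTGCACCTCTCCCTTTTCGCAGGGT. Then reverse.

5′-TGGGACGCTTTTCCCTCTCCACGTGGTTGTCCGTAGCCTAGG-3′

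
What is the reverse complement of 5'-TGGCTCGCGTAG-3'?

Complement each base (A↔T, G↔C): ACCGAGCGCATC. Then reverse.

5'-CTACGCGAGCCA-3'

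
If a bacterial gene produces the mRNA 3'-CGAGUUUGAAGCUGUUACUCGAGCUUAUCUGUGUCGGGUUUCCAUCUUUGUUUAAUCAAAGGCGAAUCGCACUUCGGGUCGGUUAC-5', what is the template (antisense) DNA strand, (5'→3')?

5'-GCTCAAACTTCGACAATGAGCTCGAATAGACACAGCCCAAAGGTAGAAACAAATTAGTTTCCGCTTAGCGTGAAGCCCAGCCAATG-3'

Written 5'→3' the mRNA is CAUUGGCUGGGCUUCACGCUAAGCGGAAACUAAUUUGUUUCUACCUUUGGGCUGUGUCUAUUCGAGCUCAUUGUCGAAGUUUGAGC, so the coding DNA strand is CATTGGCTGGGCTTCACGCTAAGCGGAAACTAATTTGTTTCTACCTTTGGGCTGTGTCTATTCGAGCTCATTGTCGAAGTTTGAGC. The template is its reverse complement.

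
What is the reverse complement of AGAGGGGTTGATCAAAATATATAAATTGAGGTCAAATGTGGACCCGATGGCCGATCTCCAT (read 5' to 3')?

5'-ATGGAGATCGGCCATCGGGTCCACATTTGACCTCAATTTATATATTTTGATCAACCCCTCT-3'

Reading the sequence 3'→5' and pairing each base (A↔T, G↔C) gives the reverse complement directly.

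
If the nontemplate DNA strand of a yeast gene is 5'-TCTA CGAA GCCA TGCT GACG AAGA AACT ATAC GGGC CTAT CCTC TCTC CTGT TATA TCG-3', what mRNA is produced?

mRNA has the coding-strand sequence with U in place of T.

5'-UCUACGAAGCCAUGCUGACGAAGAAACUAUACGGGCCUAUCCUCUCUCCUGUUAUAUCG-3'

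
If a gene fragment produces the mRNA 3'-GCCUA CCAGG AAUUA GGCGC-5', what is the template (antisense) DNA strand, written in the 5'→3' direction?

5'-CGGATGGTCCTTAATCCGCG-3'

Written 5'→3' the mRNA is CGCGGAUUAAGGACCAUCCG, so the coding DNA strand is CGCGGATTAAGGACCATCCG. The template is its reverse complement.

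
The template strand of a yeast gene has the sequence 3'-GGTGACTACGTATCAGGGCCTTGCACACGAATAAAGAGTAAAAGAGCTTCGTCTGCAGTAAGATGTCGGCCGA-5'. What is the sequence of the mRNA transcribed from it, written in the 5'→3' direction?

5'-CCACUGAUGCAUAGUCCCGGAACGUGUGCUUAUUUCUCAUUUUCUCGAAGCAGACGUCAUUCUACAGCCGGCU-3'

Reading the template 3'→5' as shown, RNA polymerase pairs each base (A→U, T→A, G↔C) to build mRNA 5'→3' directly.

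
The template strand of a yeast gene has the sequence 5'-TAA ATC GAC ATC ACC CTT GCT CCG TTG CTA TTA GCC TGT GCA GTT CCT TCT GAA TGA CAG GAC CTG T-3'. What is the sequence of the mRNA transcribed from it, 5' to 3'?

5'-ACAGGUCCUGUCAUUCAGAAGGAACUGCACAGGCUAAUAGCAACGGAGCAAGGGUGAUGUCGAUUUA-3'

RNA polymerase reads the template 3'→5' and synthesizes mRNA 5'→3' by base-pairing (A→U, T→A, G↔C). The complement of the template is ATTTAGCTGTAGTGGGAACGAGGCAACGATAATCGGACACGTCAAGGAAGACTTACTGTCCTGGACA; antiparallel, so 5'→3' the coding strand is ACAGGTCCTGTCATTCAGAAGGAACTGCACAGGCTAATAGCAACGGAGCAAGGGTGATGTCGATTTA. Replace T with U for the mRNA.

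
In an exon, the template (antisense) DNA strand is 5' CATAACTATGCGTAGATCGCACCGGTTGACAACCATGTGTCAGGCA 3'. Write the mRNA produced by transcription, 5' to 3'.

5′-UGCCUGACACAUGGUUGUCAACCGGUGCGAUCUACGCAUAGUUAUG-3′

The mRNA has the sequence of the coding strand (reverse complement of the template) with T→U. Reverse complement of CATAACTATGCGTAGATCGCACCGGTTGACAACCATGTGTCAGGCA is TGCCTGACACATGGTTGTCAACCGGTGCGATCTACGCATAGTTATG; then T→U.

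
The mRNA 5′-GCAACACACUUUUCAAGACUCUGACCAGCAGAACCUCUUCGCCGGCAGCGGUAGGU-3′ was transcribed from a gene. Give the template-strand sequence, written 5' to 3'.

Replace U with T to get the coding DNA strand: GCAACACACTTTTCAAGACTCTGACCAGCAGAACCTCTTCGCCGGCAGCGGTAGGT. The template strand is its reverse complement (complement CGTTGTGTGAAAAGTTCTGAGACTGGTCGTCTTGGAGAAGCGGCCGTCGCCATCCA, then reverse).

5′-ACCTACCGCTGCCGGCGAAGAGGTTCTGCTGGTCAGAGTCTTGAAAAGTGTGTTGC-3′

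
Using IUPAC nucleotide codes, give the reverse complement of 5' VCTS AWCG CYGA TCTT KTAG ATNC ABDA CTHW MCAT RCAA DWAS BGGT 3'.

Standard pairs A↔T, G↔C; ambiguity codes pair R↔Y, M↔K, W↔W, S↔S, B↔V, D↔H, N↔N. Complement (BGASTWGCGRCTAGAAMATCTANGTVHTGADWKGTAYGTTHWTSVCCA), then reverse for 5'→3'.

5′-ACCVSTWHTTGYATGKWDAGTHVTGNATCTAMAAGATCRGCGWTSAGB-3′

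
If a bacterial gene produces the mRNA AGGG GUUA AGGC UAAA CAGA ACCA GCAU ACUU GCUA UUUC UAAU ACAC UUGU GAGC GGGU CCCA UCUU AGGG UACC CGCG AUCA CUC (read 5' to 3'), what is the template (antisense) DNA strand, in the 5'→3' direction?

5'-GAGTGATCGCGGGTACCCTAAGATGGGACCCGCTCACAAGTGTATTAGAAATAGCAAGTATGCTGGTTCTGTTTAGCCTTAACCCCT-3'

Replace U with T to get the coding DNA strand: AGGGGTTAAGGCTAAACAGAACCAGCATACTTGCTATTTCTAATACACTTGTGAGCGGGTCCCATCTTAGGGTACCCGCGATCACTC. The template strand is its reverse complement (complement TCCCCAATTCCGATTTGTCTTGGTCGTATGAACGATAAAGATTATGTGAACACTCGCCCAGGGTAGAATCCCATGGGCGCTAGTGAG, then reverse).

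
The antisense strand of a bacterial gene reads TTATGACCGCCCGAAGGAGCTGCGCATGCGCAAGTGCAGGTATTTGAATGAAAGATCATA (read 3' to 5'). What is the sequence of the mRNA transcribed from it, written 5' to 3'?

Reading the template 3'→5' as shown, RNA polymerase pairs each base (A→U, T→A, G↔C) to build mRNA 5'→3' directly.

5'-AAUACUGGCGGGCUUCCUCGACGCGUACGCGUUCACGUCCAUAAACUUACUUUCUAGUAU-3'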